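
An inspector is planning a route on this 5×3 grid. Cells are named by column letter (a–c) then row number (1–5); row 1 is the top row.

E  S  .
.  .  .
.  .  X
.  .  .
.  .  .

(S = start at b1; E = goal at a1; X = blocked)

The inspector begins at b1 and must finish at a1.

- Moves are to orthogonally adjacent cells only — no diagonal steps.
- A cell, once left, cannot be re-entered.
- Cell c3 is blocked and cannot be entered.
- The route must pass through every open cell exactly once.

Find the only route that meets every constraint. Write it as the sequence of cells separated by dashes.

b1 - c1 - c2 - b2 - b3 - b4 - c4 - c5 - b5 - a5 - a4 - a3 - a2 - a1

Need to visit all 14 open cells exactly once, starting at b1 and ending at a1.
Cell c5 has only two open neighbours (c4 and b5), so the path must pass straight through it: one of those is the cell it's entered from and the other is where it exits.
Route from b1: right 1 to c1, down 1 to c2, left 1 to b2, down 2 to b4, right 1 to c4, down 1 to c5, left 2 to a5, up 4 to a1 — 13 moves in all.
Check: all 14 open cells covered.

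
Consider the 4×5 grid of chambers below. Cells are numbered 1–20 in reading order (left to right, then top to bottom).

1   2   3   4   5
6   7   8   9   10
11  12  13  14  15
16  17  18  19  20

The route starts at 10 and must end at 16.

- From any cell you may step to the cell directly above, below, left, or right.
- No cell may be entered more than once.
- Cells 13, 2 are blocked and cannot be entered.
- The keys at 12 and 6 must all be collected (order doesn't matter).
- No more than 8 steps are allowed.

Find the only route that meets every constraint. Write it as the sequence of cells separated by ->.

The 8-move cap with required stops at 12, 6 leaves no slack for detours.
Route from 10: 4× left (reaching 6), down to 11, right to 12, down to 17, left to 16 — 8 moves in all.
Check: all required cells visited; 8 ≤ 8 moves.

10 -> 9 -> 8 -> 7 -> 6 -> 11 -> 12 -> 17 -> 16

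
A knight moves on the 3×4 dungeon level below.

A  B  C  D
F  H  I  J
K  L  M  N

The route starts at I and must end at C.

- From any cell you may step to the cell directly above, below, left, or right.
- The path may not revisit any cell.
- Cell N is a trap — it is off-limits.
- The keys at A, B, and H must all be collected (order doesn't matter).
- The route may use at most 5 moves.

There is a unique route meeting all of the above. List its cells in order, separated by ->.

The budget equals the shortest possible length, so every move has to be on a shortest route through the required cells.
Route from I: left 2 to F, up 1 to A, right 2 to C — 5 moves in all.
Check: all required cells visited; 5 ≤ 5 moves.

I -> H -> F -> A -> B -> C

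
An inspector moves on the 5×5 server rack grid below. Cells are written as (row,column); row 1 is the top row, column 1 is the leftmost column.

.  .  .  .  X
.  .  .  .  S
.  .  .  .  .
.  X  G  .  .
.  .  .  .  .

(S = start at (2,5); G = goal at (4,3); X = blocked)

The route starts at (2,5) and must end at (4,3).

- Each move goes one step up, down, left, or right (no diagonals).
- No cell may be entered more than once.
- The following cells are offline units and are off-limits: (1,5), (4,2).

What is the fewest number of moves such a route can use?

4

The Manhattan distance from (2,5) to (4,3) is |2−4| + |5−3| = 4, so at least 4 moves are needed.
A route of 4 moves achieves this: (2,5) → (3,5) → (4,5) → (4,4) → (4,3).
Since 4 matches the lower bound, it is optimal.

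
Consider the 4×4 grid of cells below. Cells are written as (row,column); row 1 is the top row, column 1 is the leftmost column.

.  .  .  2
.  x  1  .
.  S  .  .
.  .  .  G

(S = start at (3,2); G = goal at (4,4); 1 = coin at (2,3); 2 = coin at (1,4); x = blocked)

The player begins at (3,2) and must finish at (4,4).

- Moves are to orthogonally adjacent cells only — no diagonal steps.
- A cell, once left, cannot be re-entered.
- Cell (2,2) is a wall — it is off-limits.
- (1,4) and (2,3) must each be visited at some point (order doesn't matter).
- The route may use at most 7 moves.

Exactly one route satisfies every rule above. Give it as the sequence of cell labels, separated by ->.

(3,2) -> (3,3) -> (2,3) -> (1,3) -> (1,4) -> (2,4) -> (3,4) -> (4,4)

The budget equals the shortest possible length, so every move has to be on a shortest route through the required cells.
Route from (3,2): right 1 to (3,3), up 2 to (1,3), right 1 to (1,4), down 3 to (4,4) — 7 moves in all.
Check: all required cells visited; 7 ≤ 7 moves.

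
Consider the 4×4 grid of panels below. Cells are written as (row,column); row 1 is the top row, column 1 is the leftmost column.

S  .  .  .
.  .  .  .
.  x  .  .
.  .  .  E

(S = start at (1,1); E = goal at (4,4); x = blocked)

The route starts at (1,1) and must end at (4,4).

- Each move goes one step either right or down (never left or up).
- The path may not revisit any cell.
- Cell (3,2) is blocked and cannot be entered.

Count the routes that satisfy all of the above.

A right/down-only route from (1,1) to (4,4) makes exactly 3 down-moves and 3 right-moves in some order.
With no other constraints that would be C(6,3) = 20 routes.
Subtract routes through each blocked cell (inclusion–exclusion for overlaps): − through (3,2): 9 → 11.
That gives 11 routes.

11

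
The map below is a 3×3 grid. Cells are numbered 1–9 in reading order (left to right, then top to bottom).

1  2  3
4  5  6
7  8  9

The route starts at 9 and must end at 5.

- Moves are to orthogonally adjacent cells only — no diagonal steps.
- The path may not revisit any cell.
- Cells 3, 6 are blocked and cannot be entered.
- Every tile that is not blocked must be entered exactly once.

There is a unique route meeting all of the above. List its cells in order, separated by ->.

Need to visit all 7 open cells exactly once, starting at 9 and ending at 5.
Cell 2 has only two open neighbours (5 and 1), so the path must pass straight through it: one of those is the cell it's entered from and the other is where it exits.
Route from 9: 2× left (reaching 7), 2× up (reaching 1), right to 2, down to 5 — 6 moves in all.
Check: all 7 open cells covered.

9 -> 8 -> 7 -> 4 -> 1 -> 2 -> 5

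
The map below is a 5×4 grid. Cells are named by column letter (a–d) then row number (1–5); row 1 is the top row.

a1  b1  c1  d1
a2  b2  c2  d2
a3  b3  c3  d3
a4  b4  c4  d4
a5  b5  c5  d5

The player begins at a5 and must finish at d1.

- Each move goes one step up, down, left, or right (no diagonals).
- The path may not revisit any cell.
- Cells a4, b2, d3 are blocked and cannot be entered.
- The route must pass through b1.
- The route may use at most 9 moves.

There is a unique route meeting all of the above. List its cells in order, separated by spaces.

The budget equals the shortest possible length, so every move has to be on a shortest route through the required cells.
Route from a5: right 1 to b5, up 2 to b3, left 1 to a3, up 2 to a1, right 3 to d1 — 9 moves in all.
Check: all required cells visited; 9 ≤ 9 moves.

a5 b5 b4 b3 a3 a2 a1 b1 c1 d1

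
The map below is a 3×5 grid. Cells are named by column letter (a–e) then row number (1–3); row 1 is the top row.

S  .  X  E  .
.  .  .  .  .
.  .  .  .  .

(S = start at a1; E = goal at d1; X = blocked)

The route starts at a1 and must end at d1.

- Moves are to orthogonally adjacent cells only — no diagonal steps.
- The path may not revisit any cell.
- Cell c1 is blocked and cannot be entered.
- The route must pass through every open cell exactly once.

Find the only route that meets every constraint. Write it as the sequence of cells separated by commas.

Need to visit all 14 open cells exactly once, starting at a1 and ending at d1.
Cell e3 has only two open neighbours (e2 and d3), so the path must pass straight through it: one of those is the cell it's entered from and the other is where it exits.
Route from a1: right to b1, down to b2, left to a2, down to a3, 2× right (reaching c3), up to c2, right to d2, down to d3, right to e3, 2× up (reaching e1), left to d1 — 13 moves in all.
Check: all 14 open cells covered.

a1, b1, b2, a2, a3, b3, c3, c2, d2, d3, e3, e2, e1, d1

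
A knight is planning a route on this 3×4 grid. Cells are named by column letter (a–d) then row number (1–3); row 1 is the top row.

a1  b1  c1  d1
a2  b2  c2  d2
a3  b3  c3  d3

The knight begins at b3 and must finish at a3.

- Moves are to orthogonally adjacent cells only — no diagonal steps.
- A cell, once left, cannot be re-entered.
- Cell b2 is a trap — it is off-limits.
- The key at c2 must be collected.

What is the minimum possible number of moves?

7

Any route passes through c2 somewhere between b3 and a3. Summing Manhattan distances along the two legs (b3 → c2 → a3) gives a lower bound of 2 + 3 = 5 moves.
The shortest route satisfying every rule uses 7 moves: b3 → c3 → c2 → c1 → b1 → a1 → a2 → a3.
The bound of 5 isn't tight here; checking systematically, no route of length 5 through 6 satisfies every constraint, so 7 is the minimum.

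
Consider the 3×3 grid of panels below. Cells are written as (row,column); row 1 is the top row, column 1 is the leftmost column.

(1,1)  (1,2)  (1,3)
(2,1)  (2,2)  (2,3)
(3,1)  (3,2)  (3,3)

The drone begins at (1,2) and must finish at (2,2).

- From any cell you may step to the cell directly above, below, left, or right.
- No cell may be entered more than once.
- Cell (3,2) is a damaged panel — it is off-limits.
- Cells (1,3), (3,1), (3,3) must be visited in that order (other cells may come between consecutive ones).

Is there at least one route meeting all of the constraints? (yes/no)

(3,1) must be visited but has only one open neighbour ((2,1)), and it is neither the start nor the goal — the route would have to enter and leave through (2,1), re-entering it.

no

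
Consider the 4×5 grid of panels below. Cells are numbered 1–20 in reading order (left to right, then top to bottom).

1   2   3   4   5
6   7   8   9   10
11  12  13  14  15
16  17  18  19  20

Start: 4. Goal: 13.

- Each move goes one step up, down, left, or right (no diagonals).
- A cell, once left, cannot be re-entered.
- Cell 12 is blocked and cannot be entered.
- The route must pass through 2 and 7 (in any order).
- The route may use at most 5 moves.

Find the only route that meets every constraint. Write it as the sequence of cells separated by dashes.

4 - 3 - 2 - 7 - 8 - 13

Any route must reach 2 and 7 and still end at 13 within 5 moves, so the order of the required stops is forced.
Route from 4: left 2 to 2, down 1 to 7, right 1 to 8, down 1 to 13 — 5 moves in all.
Check: all required cells visited; 5 ≤ 5 moves.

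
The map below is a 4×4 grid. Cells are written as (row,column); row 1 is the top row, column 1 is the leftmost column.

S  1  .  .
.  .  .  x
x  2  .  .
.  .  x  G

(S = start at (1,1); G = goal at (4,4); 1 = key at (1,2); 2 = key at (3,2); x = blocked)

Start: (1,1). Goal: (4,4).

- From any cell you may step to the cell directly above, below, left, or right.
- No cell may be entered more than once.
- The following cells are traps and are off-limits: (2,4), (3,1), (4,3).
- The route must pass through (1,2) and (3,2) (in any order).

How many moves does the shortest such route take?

Any route passes through (1,2) and (3,2) in some order between (1,1) and (4,4). Summing Manhattan distances along each leg and taking the cheapest ordering ((1,1) → (1,2) → (3,2) → (4,4)) gives a lower bound of 1 + 2 + 3 = 6 moves.
A route of 6 moves achieves this: (1,1) → (1,2) → (2,2) → (3,2) → (3,3) → (3,4) → (4,4).
Since 6 matches the lower bound, it is optimal.

6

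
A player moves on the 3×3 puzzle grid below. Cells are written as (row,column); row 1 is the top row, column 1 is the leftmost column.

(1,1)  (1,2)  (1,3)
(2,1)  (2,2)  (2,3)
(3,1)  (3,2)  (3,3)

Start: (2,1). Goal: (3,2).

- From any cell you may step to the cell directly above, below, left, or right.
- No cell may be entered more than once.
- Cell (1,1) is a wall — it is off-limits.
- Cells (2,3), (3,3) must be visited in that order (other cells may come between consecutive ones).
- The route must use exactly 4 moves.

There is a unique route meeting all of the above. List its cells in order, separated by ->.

(2,1) -> (2,2) -> (2,3) -> (3,3) -> (3,2)

The waypoints must appear in the order (2,3), (3,3), with no cell reused.
Route from (2,1): right 2 to (2,3), down 1 to (3,3), left 1 to (3,2) — 4 moves in all.
Check: order respected ((2,3) at step 2, (3,3) at step 3); 4 moves as required.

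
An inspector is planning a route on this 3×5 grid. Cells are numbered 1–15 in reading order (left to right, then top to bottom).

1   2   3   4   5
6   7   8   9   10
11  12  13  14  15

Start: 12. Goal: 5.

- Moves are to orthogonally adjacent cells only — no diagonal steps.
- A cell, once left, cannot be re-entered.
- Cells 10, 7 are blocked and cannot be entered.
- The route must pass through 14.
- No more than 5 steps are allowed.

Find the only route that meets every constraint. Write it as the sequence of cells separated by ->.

12 -> 13 -> 14 -> 9 -> 4 -> 5

The budget equals the shortest possible length, so every move has to be on a shortest route through the required cells.
Route from 12: right 2 to 14, up 2 to 4, right 1 to 5 — 5 moves in all.
Check: all required cells visited; 5 ≤ 5 moves.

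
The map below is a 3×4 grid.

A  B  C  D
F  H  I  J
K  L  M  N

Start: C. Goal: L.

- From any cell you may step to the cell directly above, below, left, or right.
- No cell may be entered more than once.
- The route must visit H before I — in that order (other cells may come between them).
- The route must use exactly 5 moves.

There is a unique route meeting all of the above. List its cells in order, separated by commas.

The waypoints must appear in the order H, I, with no cell reused.
Route from C: left to B, down to H, right to I, down to M, left to L — 5 moves in all.
Check: order respected (H at step 2, I at step 3); 5 moves as required.

C, B, H, I, M, L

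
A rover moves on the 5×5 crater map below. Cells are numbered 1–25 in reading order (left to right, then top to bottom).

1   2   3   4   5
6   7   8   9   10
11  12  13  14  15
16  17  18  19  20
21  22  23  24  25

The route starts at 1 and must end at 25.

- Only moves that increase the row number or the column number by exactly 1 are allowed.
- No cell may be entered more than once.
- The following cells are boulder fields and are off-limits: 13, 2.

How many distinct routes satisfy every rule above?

A right/down-only route from 1 to 25 makes exactly 4 down-moves and 4 right-moves in some order.
With no other constraints that would be C(8,4) = 70 routes.
Subtract routes through each blocked cell (inclusion–exclusion for overlaps): − through 2: 35 − through 13: 36 + through 2&13: 18 → 17.
That gives 17 routes.

17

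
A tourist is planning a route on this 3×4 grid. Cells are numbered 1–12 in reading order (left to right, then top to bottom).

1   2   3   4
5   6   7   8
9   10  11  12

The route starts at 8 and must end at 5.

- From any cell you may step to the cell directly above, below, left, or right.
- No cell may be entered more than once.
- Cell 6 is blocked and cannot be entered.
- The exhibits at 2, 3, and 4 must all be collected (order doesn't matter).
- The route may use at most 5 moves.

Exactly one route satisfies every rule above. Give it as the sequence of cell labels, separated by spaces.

8 4 3 2 1 5

Any route must reach 2, 3, and 4 and still end at 5 within 5 moves, so the order of the required stops is forced.
Route from 8: up 1 to 4, left 3 to 1, down 1 to 5 — 5 moves in all.
Check: all required cells visited; 5 ≤ 5 moves.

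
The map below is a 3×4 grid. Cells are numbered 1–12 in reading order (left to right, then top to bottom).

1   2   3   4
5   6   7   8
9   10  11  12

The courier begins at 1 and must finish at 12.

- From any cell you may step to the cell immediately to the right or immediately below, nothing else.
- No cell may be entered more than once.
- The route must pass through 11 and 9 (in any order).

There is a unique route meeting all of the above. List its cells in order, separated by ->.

1 -> 5 -> 9 -> 10 -> 11 -> 12

Moves only go right or down, so the column and row indices never decrease.
Route from 1: 2× down (reaching 9), 3× right (reaching 12) — 5 moves in all.
Check: all required cells visited.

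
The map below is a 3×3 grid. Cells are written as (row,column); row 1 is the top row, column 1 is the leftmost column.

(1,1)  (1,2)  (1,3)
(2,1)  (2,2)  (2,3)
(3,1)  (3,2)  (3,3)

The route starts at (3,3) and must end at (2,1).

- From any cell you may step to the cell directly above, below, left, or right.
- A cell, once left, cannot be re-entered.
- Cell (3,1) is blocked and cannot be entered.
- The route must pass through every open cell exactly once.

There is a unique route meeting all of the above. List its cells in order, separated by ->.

(3,3) -> (3,2) -> (2,2) -> (2,3) -> (1,3) -> (1,2) -> (1,1) -> (2,1)

Need to visit all 8 open cells exactly once, starting at (3,3) and ending at (2,1).
Cell (1,1) has only two open neighbours ((2,1) and (1,2)), so the path must pass straight through it: one of those is the cell it's entered from and the other is where it exits.
Route from (3,3): left 1 to (3,2), up 1 to (2,2), right 1 to (2,3), up 1 to (1,3), left 2 to (1,1), down 1 to (2,1) — 7 moves in all.
Check: all 8 open cells covered.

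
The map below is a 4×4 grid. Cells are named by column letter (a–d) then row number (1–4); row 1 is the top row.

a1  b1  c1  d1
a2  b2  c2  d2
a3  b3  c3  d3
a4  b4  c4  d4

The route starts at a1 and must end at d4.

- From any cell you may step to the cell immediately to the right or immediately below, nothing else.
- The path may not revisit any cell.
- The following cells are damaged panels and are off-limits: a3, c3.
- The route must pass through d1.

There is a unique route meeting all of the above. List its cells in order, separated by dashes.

Moves only go right or down, so the column and row indices never decrease.
Route from a1: 3× right (reaching d1), 3× down (reaching d4) — 6 moves in all.
Check: all required cells visited.

a1 - b1 - c1 - d1 - d2 - d3 - d4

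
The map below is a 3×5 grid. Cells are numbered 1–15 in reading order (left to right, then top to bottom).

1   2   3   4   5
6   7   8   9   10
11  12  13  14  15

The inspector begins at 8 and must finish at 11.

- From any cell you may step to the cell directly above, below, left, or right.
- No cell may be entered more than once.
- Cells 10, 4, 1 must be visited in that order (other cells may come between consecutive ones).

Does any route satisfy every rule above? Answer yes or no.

yes

One route that works: 8 → 9 → 10 → 5 → 4 → 3 → 2 → 1 → 6 → 11.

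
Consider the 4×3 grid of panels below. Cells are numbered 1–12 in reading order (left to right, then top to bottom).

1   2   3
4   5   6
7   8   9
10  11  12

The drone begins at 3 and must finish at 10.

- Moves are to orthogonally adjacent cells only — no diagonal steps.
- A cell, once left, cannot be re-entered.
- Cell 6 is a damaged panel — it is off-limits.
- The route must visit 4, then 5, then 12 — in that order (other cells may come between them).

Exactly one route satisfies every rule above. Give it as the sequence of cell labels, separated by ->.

3 -> 2 -> 1 -> 4 -> 5 -> 8 -> 9 -> 12 -> 11 -> 10

The waypoints must appear in the order 4, 5, 12, with no cell reused.
Route from 3: left 2 to 1, down 1 to 4, right 1 to 5, down 1 to 8, right 1 to 9, down 1 to 12, left 2 to 10 — 9 moves in all.
Check: order respected (4 at step 3, 5 at step 4, 12 at step 7).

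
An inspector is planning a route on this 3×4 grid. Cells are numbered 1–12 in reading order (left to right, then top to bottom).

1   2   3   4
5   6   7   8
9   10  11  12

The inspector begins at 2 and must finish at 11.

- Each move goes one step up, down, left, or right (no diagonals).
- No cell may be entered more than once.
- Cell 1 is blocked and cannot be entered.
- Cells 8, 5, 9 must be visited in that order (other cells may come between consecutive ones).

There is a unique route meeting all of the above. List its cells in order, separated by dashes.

2 - 3 - 4 - 8 - 7 - 6 - 5 - 9 - 10 - 11

The waypoints must appear in the order 8, 5, 9, with no cell reused.
Route from 2: 2× right (reaching 4), down to 8, 3× left (reaching 5), down to 9, 2× right (reaching 11) — 9 moves in all.
Check: order respected (8 at step 3, 5 at step 6, 9 at step 7).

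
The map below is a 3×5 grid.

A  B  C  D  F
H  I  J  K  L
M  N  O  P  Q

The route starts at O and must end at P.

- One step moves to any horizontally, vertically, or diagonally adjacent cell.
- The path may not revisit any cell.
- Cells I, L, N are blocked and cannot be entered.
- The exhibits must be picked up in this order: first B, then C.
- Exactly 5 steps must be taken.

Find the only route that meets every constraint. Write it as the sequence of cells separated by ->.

O -> J -> B -> C -> K -> P

The waypoints must appear in the order B, C, with no cell reused.
Route from O: up to J, up-left to B, right to C, down-right to K, down to P — 5 moves in all.
Check: order respected (B at step 2, C at step 3); 5 moves as required.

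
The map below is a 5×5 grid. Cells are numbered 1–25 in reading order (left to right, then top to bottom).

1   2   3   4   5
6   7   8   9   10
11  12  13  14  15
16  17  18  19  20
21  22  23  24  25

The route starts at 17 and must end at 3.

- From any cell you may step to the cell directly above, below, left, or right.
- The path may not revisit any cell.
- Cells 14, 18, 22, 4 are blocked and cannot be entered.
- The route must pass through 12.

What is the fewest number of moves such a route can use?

4

Any route passes through 12 somewhere between 17 and 3. Summing Manhattan distances along the two legs (17 → 12 → 3) gives a lower bound of 1 + 3 = 4 moves.
A route of 4 moves achieves this: 17 → 12 → 7 → 2 → 3.
Since 4 matches the lower bound, it is optimal.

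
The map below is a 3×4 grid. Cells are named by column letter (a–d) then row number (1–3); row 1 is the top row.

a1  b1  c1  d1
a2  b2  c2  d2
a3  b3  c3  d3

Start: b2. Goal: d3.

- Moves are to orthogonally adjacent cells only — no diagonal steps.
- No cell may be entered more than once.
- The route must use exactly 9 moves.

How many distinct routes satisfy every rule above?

7

Need simple routes of exactly 9 moves from b2 to d3 (Manhattan distance 3, so 3 moves are spent on a detour and 3 undoing it).
Enumerating: b2 b1 a1 a2 a3 b3 c3 c2 d2 d3 | b2 b3 a3 a2 a1 b1 c1 c2 c3 d3 | b2 b3 a3 a2 a1 b1 c1 c2 d2 d3 | b2 b3 a3 a2 a1 b1 c1 d1 d2 d3 | b2 a2 a1 b1 c1 d1 d2 c2 c3 d3 | b2 a2 a3 b3 c3 c2 c1 d1 d2 d3 | b2 c2 c1 b1 a1 a2 a3 b3 c3 d3.
That gives 7 routes.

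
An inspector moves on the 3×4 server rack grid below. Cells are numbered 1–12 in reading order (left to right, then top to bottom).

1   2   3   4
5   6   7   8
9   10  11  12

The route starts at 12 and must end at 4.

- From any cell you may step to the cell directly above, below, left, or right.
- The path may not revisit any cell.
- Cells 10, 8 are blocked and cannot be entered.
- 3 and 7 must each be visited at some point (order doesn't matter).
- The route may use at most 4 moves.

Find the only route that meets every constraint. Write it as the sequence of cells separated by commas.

12, 11, 7, 3, 4

The 4-move cap with required stops at 3, 7 leaves no slack for detours.
Route from 12: left to 11, 2× up (reaching 3), right to 4 — 4 moves in all.
Check: all required cells visited; 4 ≤ 4 moves.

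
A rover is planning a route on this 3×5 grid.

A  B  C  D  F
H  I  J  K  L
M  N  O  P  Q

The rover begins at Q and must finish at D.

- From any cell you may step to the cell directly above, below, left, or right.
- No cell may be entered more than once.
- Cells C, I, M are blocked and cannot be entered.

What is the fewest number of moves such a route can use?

3

The Manhattan distance from Q to D is |3−1| + |5−4| = 3, so at least 3 moves are needed.
A route of 3 moves achieves this: Q → L → F → D.
Since 3 matches the lower bound, it is optimal.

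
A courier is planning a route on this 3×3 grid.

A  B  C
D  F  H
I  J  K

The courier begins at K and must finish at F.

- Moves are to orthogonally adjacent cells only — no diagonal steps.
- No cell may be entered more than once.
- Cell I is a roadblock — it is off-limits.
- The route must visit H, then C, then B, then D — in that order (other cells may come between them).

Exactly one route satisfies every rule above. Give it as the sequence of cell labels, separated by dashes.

The waypoints must appear in the order H, C, B, D, with no cell reused.
Route from K: 2× up (reaching C), 2× left (reaching A), down to D, right to F — 6 moves in all.
Check: order respected (H at step 1, C at step 2, B at step 3, D at step 5).

K - H - C - B - A - D - F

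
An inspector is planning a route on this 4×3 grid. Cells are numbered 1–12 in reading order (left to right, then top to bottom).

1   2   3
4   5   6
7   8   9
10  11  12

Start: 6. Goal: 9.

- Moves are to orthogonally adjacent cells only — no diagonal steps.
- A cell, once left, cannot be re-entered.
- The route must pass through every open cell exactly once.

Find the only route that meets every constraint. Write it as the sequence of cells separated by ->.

Need to visit all 12 open cells exactly once, starting at 6 and ending at 9.
Cell 10 has only two open neighbours (7 and 11), so the path must pass straight through it: one of those is the cell it's entered from and the other is where it exits.
Route from 6: up to 3, 2× left (reaching 1), down to 4, right to 5, down to 8, left to 7, down to 10, 2× right (reaching 12), up to 9 — 11 moves in all.
Check: all 12 open cells covered.

6 -> 3 -> 2 -> 1 -> 4 -> 5 -> 8 -> 7 -> 10 -> 11 -> 12 -> 9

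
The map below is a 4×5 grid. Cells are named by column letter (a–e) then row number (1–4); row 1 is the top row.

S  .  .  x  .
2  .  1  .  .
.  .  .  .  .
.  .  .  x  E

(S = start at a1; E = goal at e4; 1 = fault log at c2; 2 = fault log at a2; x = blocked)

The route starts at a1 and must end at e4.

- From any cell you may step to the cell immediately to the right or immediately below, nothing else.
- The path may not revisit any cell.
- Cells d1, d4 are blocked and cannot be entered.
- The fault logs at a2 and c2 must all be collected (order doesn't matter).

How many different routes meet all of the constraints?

3

A right/down-only route from a1 to e4 makes exactly 3 down-moves and 4 right-moves in some order.
With no other constraints that would be C(7,3) = 35 routes.
A monotone route can only reach the required cells in the order a2, c2, so split there and multiply the segment counts (each segment already excludes blocked cells): a1→a2: 1; a2→c2: 1; c2→e4: 3; product = 3.
That gives 3 routes.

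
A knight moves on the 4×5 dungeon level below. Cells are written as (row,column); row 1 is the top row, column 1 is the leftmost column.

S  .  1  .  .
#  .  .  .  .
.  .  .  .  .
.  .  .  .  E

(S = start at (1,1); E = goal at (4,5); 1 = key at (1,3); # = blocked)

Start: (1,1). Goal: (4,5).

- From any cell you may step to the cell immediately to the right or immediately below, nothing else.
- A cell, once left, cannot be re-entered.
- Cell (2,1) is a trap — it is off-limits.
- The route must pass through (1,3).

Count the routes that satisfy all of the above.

10

A right/down-only route from (1,1) to (4,5) makes exactly 3 down-moves and 4 right-moves in some order.
With no other constraints that would be C(7,3) = 35 routes.
Split at (1,3) and multiply the segment counts (each segment already excludes blocked cells): (1,1)→(1,3): 1; (1,3)→(4,5): 10; product = 10.
That gives 10 routes.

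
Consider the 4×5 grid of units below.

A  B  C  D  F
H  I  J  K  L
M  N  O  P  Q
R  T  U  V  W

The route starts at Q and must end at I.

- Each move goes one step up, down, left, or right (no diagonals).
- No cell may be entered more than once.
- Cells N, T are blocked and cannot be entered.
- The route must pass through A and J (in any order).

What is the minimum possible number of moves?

8

Any route passes through A and J in some order between Q and I. Summing Manhattan distances along each leg and taking the cheapest ordering (Q → J → A → I) gives a lower bound of 3 + 3 + 2 = 8 moves.
A route of 8 moves achieves this: Q → L → K → J → C → B → A → H → I.
Since 8 matches the lower bound, it is optimal.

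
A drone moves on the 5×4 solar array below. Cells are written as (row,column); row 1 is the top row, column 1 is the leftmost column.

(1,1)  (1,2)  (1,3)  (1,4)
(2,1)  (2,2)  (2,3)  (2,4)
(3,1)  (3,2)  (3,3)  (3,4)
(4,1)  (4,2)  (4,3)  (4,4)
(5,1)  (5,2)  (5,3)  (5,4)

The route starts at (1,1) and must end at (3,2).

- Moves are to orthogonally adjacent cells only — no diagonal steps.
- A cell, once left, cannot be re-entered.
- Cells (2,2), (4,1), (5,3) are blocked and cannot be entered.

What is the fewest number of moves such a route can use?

The Manhattan distance from (1,1) to (3,2) is |1−3| + |1−2| = 3, so at least 3 moves are needed.
A route of 3 moves achieves this: (1,1) → (2,1) → (3,1) → (3,2).
Since 3 matches the lower bound, it is optimal.

3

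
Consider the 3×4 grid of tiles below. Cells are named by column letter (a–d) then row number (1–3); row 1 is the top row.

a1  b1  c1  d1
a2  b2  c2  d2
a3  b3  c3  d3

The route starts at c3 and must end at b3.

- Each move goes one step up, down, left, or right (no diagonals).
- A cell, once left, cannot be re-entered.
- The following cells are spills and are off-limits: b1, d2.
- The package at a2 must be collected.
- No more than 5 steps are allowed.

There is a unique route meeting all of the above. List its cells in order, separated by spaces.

Any route must reach a2 and still end at b3 within 5 moves, so the order of the required stops is forced.
Route from c3: up 1 to c2, left 2 to a2, down 1 to a3, right 1 to b3 — 5 moves in all.
Check: all required cells visited; 5 ≤ 5 moves.

c3 c2 b2 a2 a3 b3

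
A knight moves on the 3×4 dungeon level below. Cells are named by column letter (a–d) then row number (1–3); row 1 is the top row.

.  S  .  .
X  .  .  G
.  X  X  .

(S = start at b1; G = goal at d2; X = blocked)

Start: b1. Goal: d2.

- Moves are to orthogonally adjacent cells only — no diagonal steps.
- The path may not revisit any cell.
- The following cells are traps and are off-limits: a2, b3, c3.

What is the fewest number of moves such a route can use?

3

The Manhattan distance from b1 to d2 is |1−2| + |2−4| = 3, so at least 3 moves are needed.
A route of 3 moves achieves this: b1 → b2 → c2 → d2.
Since 3 matches the lower bound, it is optimal.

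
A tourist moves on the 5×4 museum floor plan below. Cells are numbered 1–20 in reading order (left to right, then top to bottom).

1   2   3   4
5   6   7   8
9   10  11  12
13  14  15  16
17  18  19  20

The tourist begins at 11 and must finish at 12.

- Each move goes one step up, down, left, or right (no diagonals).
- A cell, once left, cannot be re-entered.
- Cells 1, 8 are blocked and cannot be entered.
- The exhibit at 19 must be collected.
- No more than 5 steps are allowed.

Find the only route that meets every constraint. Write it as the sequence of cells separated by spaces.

11 15 19 20 16 12

The budget equals the shortest possible length, so every move has to be on a shortest route through the required cells.
Route from 11: down 2 to 19, right 1 to 20, up 2 to 12 — 5 moves in all.
Check: all required cells visited; 5 ≤ 5 moves.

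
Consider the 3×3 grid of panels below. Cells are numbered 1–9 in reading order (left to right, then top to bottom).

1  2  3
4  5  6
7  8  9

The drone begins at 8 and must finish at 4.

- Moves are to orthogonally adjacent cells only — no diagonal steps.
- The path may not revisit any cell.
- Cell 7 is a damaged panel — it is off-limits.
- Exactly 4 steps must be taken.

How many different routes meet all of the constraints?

Need simple routes of exactly 4 moves from 8 to 4 (Manhattan distance 2, so 1 moves are spent on a detour and 1 undoing it).
Enumerating: 8 5 2 1 4 | 8 9 6 5 4.
That gives 2 routes.

2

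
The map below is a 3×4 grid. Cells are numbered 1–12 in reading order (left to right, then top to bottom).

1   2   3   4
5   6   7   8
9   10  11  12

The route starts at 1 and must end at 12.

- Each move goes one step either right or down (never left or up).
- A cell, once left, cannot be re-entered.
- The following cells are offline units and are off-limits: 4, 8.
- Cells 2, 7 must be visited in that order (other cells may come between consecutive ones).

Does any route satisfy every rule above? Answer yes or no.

One route that works: 1 → 2 → 6 → 7 → 11 → 12.

yes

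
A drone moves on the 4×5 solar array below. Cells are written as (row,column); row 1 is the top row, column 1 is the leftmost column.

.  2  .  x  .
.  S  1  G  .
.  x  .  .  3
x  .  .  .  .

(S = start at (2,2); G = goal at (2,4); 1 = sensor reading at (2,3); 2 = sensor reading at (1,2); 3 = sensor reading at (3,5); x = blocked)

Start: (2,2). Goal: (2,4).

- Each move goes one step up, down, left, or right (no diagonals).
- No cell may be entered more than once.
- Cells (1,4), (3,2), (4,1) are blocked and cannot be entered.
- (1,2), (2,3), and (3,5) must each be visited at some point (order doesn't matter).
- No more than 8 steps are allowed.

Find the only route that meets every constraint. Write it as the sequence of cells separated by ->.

Any route must reach (1,2), (2,3), and (3,5) and still end at (2,4) within 8 moves, so the order of the required stops is forced.
Route from (2,2): up to (1,2), right to (1,3), 2× down (reaching (3,3)), 2× right (reaching (3,5)), up to (2,5), left to (2,4) — 8 moves in all.
Check: all required cells visited; 8 ≤ 8 moves.

(2,2) -> (1,2) -> (1,3) -> (2,3) -> (3,3) -> (3,4) -> (3,5) -> (2,5) -> (2,4)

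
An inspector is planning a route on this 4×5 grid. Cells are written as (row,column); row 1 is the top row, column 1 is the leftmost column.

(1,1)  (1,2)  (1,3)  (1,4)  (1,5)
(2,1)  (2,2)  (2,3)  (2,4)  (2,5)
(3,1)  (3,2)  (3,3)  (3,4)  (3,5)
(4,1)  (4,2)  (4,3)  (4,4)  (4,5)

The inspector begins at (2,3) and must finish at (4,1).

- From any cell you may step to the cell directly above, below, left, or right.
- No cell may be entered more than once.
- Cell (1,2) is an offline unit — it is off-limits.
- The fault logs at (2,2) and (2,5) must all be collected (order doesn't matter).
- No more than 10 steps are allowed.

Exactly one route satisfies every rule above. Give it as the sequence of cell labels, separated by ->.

Any route must reach (2,2) and (2,5) and still end at (4,1) within 10 moves, so the order of the required stops is forced.
Route from (2,3): right 2 to (2,5), down 1 to (3,5), left 3 to (3,2), up 1 to (2,2), left 1 to (2,1), down 2 to (4,1) — 10 moves in all.
Check: all required cells visited; 10 ≤ 10 moves.

(2,3) -> (2,4) -> (2,5) -> (3,5) -> (3,4) -> (3,3) -> (3,2) -> (2,2) -> (2,1) -> (3,1) -> (4,1)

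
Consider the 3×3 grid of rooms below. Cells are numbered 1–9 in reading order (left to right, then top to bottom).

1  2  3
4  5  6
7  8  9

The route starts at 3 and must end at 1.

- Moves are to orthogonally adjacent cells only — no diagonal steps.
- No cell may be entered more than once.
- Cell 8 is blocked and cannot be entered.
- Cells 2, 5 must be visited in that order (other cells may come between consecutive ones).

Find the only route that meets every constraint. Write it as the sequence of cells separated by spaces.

The waypoints must appear in the order 2, 5, with no cell reused.
Route from 3: left 1 to 2, down 1 to 5, left 1 to 4, up 1 to 1 — 4 moves in all.
Check: order respected (2 at step 1, 5 at step 2).

3 2 5 4 1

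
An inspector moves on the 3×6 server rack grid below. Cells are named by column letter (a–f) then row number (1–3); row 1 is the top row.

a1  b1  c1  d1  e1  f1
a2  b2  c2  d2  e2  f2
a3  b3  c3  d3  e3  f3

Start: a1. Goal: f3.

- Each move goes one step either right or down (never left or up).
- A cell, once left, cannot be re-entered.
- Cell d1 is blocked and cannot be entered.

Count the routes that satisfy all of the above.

15

A right/down-only route from a1 to f3 makes exactly 2 down-moves and 5 right-moves in some order.
With no other constraints that would be C(7,2) = 21 routes.
Subtract routes through each blocked cell (inclusion–exclusion for overlaps): − through d1: 6 → 15.
That gives 15 routes.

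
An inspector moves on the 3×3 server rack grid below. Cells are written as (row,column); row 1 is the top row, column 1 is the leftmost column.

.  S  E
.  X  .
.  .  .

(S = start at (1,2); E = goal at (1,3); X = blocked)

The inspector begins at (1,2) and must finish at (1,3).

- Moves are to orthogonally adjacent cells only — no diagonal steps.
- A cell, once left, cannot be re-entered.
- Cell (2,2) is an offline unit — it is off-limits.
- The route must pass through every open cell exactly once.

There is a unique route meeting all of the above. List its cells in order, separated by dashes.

Need to visit all 8 open cells exactly once, starting at (1,2) and ending at (1,3).
Route from (1,2): left 1 to (1,1), down 2 to (3,1), right 2 to (3,3), up 2 to (1,3) — 7 moves in all.
Check: all 8 open cells covered.

(1,2) - (1,1) - (2,1) - (3,1) - (3,2) - (3,3) - (2,3) - (1,3)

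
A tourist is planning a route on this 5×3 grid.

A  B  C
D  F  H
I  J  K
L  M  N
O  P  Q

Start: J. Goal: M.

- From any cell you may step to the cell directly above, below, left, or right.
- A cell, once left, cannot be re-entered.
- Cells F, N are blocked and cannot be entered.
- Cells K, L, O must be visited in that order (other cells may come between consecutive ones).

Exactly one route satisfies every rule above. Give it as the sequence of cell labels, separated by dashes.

J - K - H - C - B - A - D - I - L - O - P - M

The waypoints must appear in the order K, L, O, with no cell reused.
Route from J: right 1 to K, up 2 to C, left 2 to A, down 4 to O, right 1 to P, up 1 to M — 11 moves in all.
Check: order respected (K at step 1, L at step 8, O at step 9).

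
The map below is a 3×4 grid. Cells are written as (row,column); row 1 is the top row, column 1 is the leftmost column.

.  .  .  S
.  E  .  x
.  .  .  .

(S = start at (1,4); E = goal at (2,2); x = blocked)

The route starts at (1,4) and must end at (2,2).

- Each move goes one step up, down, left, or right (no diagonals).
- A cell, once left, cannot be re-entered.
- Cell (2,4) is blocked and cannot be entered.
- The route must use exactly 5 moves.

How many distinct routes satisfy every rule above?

2

Need simple routes of exactly 5 moves from (1,4) to (2,2) (Manhattan distance 3, so 1 moves are spent on a detour and 1 undoing it).
Enumerating: (1,4) (1,3) (2,3) (3,3) (3,2) (2,2) | (1,4) (1,3) (1,2) (1,1) (2,1) (2,2).
That gives 2 routes.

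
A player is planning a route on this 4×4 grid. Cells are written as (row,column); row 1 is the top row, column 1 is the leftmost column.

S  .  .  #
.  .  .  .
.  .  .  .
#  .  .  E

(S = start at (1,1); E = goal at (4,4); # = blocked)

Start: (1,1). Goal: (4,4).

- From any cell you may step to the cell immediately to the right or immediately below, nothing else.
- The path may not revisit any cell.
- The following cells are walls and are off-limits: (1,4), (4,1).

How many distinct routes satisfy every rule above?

18

A right/down-only route from (1,1) to (4,4) makes exactly 3 down-moves and 3 right-moves in some order.
With no other constraints that would be C(6,3) = 20 routes.
Subtract routes through each blocked cell (inclusion–exclusion for overlaps): − through (1,4): 1 − through (4,1): 1 → 18.
That gives 18 routes.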